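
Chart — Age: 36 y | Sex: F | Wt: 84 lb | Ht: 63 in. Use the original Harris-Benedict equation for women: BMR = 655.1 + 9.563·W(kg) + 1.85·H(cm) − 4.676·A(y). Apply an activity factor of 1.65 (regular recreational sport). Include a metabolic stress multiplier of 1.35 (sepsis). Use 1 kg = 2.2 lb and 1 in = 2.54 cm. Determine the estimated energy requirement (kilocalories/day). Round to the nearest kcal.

2557 kilocalories/day

Convert to metric: weight = 84 ÷ 2.2 = 38.1818 kg; height = 63 × 2.54 = 160.02 cm.
Harris-Benedict: BMR = 655.1 + 9.563(38.1818) + 1.85(160.02) − 4.676(36) = 1147.9337 kcal/day.
TEE = BMR × activity factor = 1147.9337 × 1.65 = 1894.0907 kcal/day.
Apply stress factor: 1894.0907 × 1.35 = 2557.0224 kcal/day.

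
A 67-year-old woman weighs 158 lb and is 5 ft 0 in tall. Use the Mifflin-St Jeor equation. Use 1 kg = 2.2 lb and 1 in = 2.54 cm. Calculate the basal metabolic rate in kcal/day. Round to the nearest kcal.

1175 kcal/day

Convert to metric: weight = 158 ÷ 2.2 = 71.8182 kg; height = (5×12 + 0) × 2.54 = 60 × 2.54 = 152.4 cm.
Mifflin-St Jeor (female): BMR = 10(71.8182) + 6.25(152.4) − 5(67) − 161 = 718.1818 + 952.5 − 335 − 161 = 1174.6818 kcal/day.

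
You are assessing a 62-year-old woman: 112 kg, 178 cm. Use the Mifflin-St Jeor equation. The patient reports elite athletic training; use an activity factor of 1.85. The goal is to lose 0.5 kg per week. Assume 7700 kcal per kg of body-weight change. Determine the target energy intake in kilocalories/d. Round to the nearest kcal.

2709 kilocalories/d

Mifflin-St Jeor (female): BMR = 10(112) + 6.25(178) − 5(62) − 161 = 1120 + 1112.5 − 310 − 161 = 1761.5 kcal/day.
TEE = 1761.5 × 1.85 = 3258.775 kcal/day.
Required daily deficit = 0.5 × 7700 ÷ 7 = 550 kcal/day.
Target intake = 3258.775 − 550 = 2708.775 kcal/day.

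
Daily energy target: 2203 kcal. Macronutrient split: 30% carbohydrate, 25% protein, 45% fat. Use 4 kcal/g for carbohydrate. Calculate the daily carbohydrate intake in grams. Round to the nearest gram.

Carbohydrate energy = 30% × 2203 = 660.9 kcal.
At 4 kcal/g: 660.9 ÷ 4 = 165.225 g.

165 g/day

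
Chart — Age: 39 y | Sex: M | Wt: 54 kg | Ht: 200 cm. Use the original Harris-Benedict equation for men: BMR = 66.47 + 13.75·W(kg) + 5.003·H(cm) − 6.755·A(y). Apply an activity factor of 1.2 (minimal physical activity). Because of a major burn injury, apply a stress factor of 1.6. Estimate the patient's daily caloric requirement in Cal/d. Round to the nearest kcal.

2969 Cal/d

Harris-Benedict: BMR = 66.47 + 13.75(54) + 5.003(200) − 6.755(39) = 1546.125 kcal/day.
TEE = BMR × activity factor = 1546.125 × 1.2 = 1855.35 kcal/day.
Apply stress factor: 1855.35 × 1.6 = 2968.56 kcal/day.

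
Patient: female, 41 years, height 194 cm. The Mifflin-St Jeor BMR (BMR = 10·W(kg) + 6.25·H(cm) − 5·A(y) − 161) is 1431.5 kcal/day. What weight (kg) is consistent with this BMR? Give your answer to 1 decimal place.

58.5 kg

1431.5 = 10·W + 6.25(194) − 5(41) − 161
10·W = 1431.5 − 846.5 = 585, so W = 58.5 kg.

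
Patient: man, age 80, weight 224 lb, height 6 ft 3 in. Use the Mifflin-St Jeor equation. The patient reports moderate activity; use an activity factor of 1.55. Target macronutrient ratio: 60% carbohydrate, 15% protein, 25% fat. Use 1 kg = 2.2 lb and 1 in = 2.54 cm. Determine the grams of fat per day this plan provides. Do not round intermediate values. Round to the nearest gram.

Convert to metric: weight = 224 ÷ 2.2 = 101.8182 kg; height = (6×12 + 3) × 2.54 = 75 × 2.54 = 190.5 cm.
Mifflin-St Jeor (male): BMR = 10(101.8182) + 6.25(190.5) − 5(80) + 5 = 1018.1818 + 1190.625 − 400 + 5 = 1813.8068 kcal/day.
TEE = 1813.8068 × 1.55 = 2811.4006 kcal/day.
Fat energy = 25% × 2811.4006 = 702.8501 kcal.
Fat = 702.8501 ÷ 9 kcal/g = 78.0945 g.

78 g/day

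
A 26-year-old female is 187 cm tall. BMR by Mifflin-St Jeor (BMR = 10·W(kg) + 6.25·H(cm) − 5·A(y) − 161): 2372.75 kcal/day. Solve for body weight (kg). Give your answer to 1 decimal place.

2372.75 = 10·W + 6.25(187) − 5(26) − 161
10·W = 2372.75 − 877.75 = 1495, so W = 149.5 kg.

149.5 kg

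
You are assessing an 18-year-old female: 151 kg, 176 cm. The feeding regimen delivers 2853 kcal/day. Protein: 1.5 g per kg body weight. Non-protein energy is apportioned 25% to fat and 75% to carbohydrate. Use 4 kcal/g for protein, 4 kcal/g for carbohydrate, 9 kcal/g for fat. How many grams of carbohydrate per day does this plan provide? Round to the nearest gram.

365 g/day

Protein = 1.5 × 151 = 226.5 g → 226.5 × 4 = 906 kcal.
Non-protein calories = 2853 − 906 = 1947 kcal.
Fat: 25% × 1947 = 486.75 kcal; carbohydrate: 1460.25 kcal.
Carbohydrate: 1460.25 kcal ÷ 4 kcal/g = 365.0625 g.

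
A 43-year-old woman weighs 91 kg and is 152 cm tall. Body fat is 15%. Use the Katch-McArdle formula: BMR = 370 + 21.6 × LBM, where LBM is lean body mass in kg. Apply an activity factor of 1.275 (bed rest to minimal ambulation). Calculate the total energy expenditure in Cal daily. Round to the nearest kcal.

LBM = 91 × (1 − 0.15) = 77.35 kg. Katch-McArdle: BMR = 370 + 21.6 × 77.35 = 2040.76 kcal/day.
TEE = BMR × activity factor = 2040.76 × 1.275 = 2601.969 kcal/day.

2602 Cal daily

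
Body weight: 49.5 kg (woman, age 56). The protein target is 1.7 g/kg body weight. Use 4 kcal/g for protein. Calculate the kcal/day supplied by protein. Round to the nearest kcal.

Protein = 1.7 g/kg × 49.5 kg = 84.15 g/day.
Protein energy = 84.15 g × 4 kcal/g = 336.6 kcal/day.

337 kcal/day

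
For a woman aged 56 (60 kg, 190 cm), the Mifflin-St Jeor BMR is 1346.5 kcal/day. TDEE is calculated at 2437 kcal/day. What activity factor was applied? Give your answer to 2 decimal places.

Activity factor = TEE ÷ BMR = 2437 ÷ 1346.5 = 1.81.

1.81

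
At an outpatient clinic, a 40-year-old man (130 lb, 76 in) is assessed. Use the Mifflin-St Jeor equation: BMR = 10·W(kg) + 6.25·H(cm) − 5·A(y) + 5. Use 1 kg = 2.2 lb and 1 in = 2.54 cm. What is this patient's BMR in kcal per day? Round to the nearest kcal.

Convert to metric: weight = 130 ÷ 2.2 = 59.0909 kg; height = 76 × 2.54 = 193.04 cm.
Mifflin-St Jeor (male): BMR = 10(59.0909) + 6.25(193.04) − 5(40) + 5 = 590.9091 + 1206.5 − 200 + 5 = 1602.4091 kcal/day.

1602 kcal per day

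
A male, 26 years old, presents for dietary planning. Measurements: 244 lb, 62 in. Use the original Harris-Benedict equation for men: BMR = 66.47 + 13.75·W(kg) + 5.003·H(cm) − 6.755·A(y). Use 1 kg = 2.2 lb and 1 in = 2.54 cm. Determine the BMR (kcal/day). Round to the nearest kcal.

2204 kcal/day

Convert to metric: weight = 244 ÷ 2.2 = 110.9091 kg; height = 62 × 2.54 = 157.48 cm.
Harris-Benedict: BMR = 66.47 + 13.75(110.9091) + 5.003(157.48) − 6.755(26) = 2203.7124 kcal/day.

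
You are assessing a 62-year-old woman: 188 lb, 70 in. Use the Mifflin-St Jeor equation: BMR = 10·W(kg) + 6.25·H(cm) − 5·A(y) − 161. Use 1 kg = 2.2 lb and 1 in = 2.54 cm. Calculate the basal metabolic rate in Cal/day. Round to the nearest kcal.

1495 Cal/day

Convert to metric: weight = 188 ÷ 2.2 = 85.4545 kg; height = 70 × 2.54 = 177.8 cm.
Mifflin-St Jeor (female): BMR = 10(85.4545) + 6.25(177.8) − 5(62) − 161 = 854.5455 + 1111.25 − 310 − 161 = 1494.7955 kcal/day.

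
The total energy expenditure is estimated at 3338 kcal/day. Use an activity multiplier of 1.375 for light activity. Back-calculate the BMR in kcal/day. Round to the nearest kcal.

2428 kcal/day

BMR = TEE ÷ activity factor = 3338 ÷ 1.375 = 2427.6364 kcal/day.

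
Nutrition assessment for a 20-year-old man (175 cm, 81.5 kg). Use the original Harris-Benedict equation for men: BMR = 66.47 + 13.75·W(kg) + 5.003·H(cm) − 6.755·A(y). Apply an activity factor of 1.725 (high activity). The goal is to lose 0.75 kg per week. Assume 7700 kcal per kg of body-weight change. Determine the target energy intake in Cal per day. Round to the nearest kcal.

2500 Cal per day

Harris-Benedict: BMR = 66.47 + 13.75(81.5) + 5.003(175) − 6.755(20) = 1927.52 kcal/day.
TEE = 1927.52 × 1.725 = 3324.972 kcal/day.
Required daily deficit = 0.75 × 7700 ÷ 7 = 825 kcal/day.
Target intake = 3324.972 − 825 = 2499.972 kcal/day.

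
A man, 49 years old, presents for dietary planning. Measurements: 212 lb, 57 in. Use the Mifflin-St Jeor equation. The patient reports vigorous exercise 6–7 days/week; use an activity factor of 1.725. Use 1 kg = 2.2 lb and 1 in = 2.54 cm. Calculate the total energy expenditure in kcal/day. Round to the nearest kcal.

Convert to metric: weight = 212 ÷ 2.2 = 96.3636 kg; height = 57 × 2.54 = 144.78 cm.
Mifflin-St Jeor (male): BMR = 10(96.3636) + 6.25(144.78) − 5(49) + 5 = 963.6364 + 904.875 − 245 + 5 = 1628.5114 kcal/day.
TEE = BMR × activity factor = 1628.5114 × 1.725 = 2809.1821 kcal/day.

2809 kcal/day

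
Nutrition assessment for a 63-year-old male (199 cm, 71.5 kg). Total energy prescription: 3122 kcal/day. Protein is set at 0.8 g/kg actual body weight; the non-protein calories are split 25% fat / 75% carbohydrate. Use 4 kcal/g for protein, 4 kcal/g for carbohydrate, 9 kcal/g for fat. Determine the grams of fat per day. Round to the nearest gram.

Protein = 0.8 × 71.5 = 57.2 g → 57.2 × 4 = 228.8 kcal.
Non-protein calories = 3122 − 228.8 = 2893.2 kcal.
Fat: 25% × 2893.2 = 723.3 kcal; carbohydrate: 2169.9 kcal.
Fat: 723.3 kcal ÷ 9 kcal/g = 80.3667 g.

80 g/day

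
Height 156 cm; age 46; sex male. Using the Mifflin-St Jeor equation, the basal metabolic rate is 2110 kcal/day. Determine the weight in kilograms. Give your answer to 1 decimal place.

136.0 kg

2110 = 10·W + 6.25(156) − 5(46) + 5
10·W = 2110 − 750 = 1360, so W = 136 kg.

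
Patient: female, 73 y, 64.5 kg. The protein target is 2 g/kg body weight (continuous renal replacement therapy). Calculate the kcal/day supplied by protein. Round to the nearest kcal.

Protein = 2 g/kg × 64.5 kg = 129 g/day.
Protein energy = 129 g × 4 kcal/g = 516 kcal/day.

516 kcal/day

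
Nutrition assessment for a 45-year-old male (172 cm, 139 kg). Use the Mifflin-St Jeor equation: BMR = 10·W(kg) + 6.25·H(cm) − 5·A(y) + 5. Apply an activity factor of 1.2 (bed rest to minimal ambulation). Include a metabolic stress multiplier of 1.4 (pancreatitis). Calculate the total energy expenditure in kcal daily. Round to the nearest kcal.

3772 kcal daily

Mifflin-St Jeor (male): BMR = 10(139) + 6.25(172) − 5(45) + 5 = 1390 + 1075 − 225 + 5 = 2245 kcal/day.
TEE = BMR × activity factor = 2245 × 1.2 = 2694 kcal/day.
Apply stress factor: 2694 × 1.4 = 3771.6 kcal/day.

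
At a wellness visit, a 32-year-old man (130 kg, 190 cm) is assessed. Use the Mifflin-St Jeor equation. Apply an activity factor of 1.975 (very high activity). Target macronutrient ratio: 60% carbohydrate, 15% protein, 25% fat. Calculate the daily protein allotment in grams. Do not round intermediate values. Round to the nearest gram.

173 g/day

Mifflin-St Jeor (male): BMR = 10(130) + 6.25(190) − 5(32) + 5 = 1300 + 1187.5 − 160 + 5 = 2332.5 kcal/day.
TEE = 2332.5 × 1.975 = 4606.6875 kcal/day.
Protein energy = 15% × 4606.6875 = 691.0031 kcal.
Protein = 691.0031 ÷ 4 kcal/g = 172.7508 g.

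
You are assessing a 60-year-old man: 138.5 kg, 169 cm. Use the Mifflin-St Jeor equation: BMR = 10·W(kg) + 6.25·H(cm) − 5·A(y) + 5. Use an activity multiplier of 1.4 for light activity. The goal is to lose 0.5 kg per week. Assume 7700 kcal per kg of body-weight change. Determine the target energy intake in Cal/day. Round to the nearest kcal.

2455 Cal/day

Mifflin-St Jeor (male): BMR = 10(138.5) + 6.25(169) − 5(60) + 5 = 1385 + 1056.25 − 300 + 5 = 2146.25 kcal/day.
TEE = 2146.25 × 1.4 = 3004.75 kcal/day.
Required daily deficit = 0.5 × 7700 ÷ 7 = 550 kcal/day.
Target intake = 3004.75 − 550 = 2454.75 kcal/day.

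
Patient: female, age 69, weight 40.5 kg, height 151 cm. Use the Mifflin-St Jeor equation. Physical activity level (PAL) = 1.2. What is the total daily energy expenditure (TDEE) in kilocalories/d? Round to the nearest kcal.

1011 kilocalories/d

Mifflin-St Jeor (female): BMR = 10(40.5) + 6.25(151) − 5(69) − 161 = 405 + 943.75 − 345 − 161 = 842.75 kcal/day.
TEE = BMR × activity factor = 842.75 × 1.2 = 1011.3 kcal/day.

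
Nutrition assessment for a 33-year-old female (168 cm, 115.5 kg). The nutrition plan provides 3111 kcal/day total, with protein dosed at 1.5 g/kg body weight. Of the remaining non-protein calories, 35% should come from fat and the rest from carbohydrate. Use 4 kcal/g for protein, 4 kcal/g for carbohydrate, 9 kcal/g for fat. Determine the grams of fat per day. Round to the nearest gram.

Protein = 1.5 × 115.5 = 173.25 g → 173.25 × 4 = 693 kcal.
Non-protein calories = 3111 − 693 = 2418 kcal.
Fat: 35% × 2418 = 846.3 kcal; carbohydrate: 1571.7 kcal.
Fat: 846.3 kcal ÷ 9 kcal/g = 94.0333 g.

94 g/day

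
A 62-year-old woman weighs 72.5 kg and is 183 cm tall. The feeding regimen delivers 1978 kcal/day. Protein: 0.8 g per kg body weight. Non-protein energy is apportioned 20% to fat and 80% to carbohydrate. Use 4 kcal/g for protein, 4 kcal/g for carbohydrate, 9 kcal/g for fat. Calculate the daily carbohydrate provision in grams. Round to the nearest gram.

349 g/day

Protein = 0.8 × 72.5 = 58 g → 58 × 4 = 232 kcal.
Non-protein calories = 1978 − 232 = 1746 kcal.
Fat: 20% × 1746 = 349.2 kcal; carbohydrate: 1396.8 kcal.
Carbohydrate: 1396.8 kcal ÷ 4 kcal/g = 349.2 g.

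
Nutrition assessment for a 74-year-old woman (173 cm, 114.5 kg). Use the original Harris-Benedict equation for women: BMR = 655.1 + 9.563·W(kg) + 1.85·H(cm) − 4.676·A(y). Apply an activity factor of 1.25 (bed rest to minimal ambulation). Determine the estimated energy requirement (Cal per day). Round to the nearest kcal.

2155 Cal per day

Harris-Benedict: BMR = 655.1 + 9.563(114.5) + 1.85(173) − 4.676(74) = 1724.0895 kcal/day.
TEE = BMR × activity factor = 1724.0895 × 1.25 = 2155.1119 kcal/day.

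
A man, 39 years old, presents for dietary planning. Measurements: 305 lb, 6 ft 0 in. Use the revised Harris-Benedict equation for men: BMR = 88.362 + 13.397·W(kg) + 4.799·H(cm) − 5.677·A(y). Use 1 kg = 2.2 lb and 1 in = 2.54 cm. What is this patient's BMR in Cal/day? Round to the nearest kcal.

2602 Cal/day

Convert to metric: weight = 305 ÷ 2.2 = 138.6364 kg; height = (6×12 + 0) × 2.54 = 72 × 2.54 = 182.88 cm.
Harris-Benedict: BMR = 88.362 + 13.397(138.6364) + 4.799(182.88) − 5.677(39) = 2601.9115 kcal/day.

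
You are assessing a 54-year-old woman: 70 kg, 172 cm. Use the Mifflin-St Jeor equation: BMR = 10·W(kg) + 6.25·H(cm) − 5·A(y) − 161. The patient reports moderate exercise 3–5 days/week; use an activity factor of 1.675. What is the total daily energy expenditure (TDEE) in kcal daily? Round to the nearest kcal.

Mifflin-St Jeor (female): BMR = 10(70) + 6.25(172) − 5(54) − 161 = 700 + 1075 − 270 − 161 = 1344 kcal/day.
TEE = BMR × activity factor = 1344 × 1.675 = 2251.2 kcal/day.

2251 kcal daily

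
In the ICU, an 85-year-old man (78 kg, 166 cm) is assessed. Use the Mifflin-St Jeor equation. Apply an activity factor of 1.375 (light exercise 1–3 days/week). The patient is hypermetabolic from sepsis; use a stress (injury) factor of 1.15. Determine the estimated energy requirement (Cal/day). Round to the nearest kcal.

Mifflin-St Jeor (male): BMR = 10(78) + 6.25(166) − 5(85) + 5 = 780 + 1037.5 − 425 + 5 = 1397.5 kcal/day.
TEE = BMR × activity factor = 1397.5 × 1.375 = 1921.5625 kcal/day.
Apply stress factor: 1921.5625 × 1.15 = 2209.7969 kcal/day.

2210 Cal/day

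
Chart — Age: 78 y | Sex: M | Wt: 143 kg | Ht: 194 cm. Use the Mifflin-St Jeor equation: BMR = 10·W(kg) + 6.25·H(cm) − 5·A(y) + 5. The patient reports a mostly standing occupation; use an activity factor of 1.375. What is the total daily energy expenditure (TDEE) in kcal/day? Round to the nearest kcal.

Mifflin-St Jeor (male): BMR = 10(143) + 6.25(194) − 5(78) + 5 = 1430 + 1212.5 − 390 + 5 = 2257.5 kcal/day.
TEE = BMR × activity factor = 2257.5 × 1.375 = 3104.0625 kcal/day.

3104 kcal/day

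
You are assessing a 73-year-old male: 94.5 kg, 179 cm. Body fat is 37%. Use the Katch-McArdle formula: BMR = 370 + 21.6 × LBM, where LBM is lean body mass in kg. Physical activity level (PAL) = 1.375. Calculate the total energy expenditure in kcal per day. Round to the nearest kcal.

2277 kcal per day

LBM = 94.5 × (1 − 0.37) = 59.535 kg. Katch-McArdle: BMR = 370 + 21.6 × 59.535 = 1655.956 kcal/day.
TEE = BMR × activity factor = 1655.956 × 1.375 = 2276.9395 kcal/day.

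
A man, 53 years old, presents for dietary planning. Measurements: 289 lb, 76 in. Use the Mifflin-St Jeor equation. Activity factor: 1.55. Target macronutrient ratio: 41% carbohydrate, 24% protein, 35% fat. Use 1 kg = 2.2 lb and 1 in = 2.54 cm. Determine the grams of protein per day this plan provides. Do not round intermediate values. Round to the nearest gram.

Convert to metric: weight = 289 ÷ 2.2 = 131.3636 kg; height = 76 × 2.54 = 193.04 cm.
Mifflin-St Jeor (male): BMR = 10(131.3636) + 6.25(193.04) − 5(53) + 5 = 1313.6364 + 1206.5 − 265 + 5 = 2260.1364 kcal/day.
TEE = 2260.1364 × 1.55 = 3503.2114 kcal/day.
Protein energy = 24% × 3503.2114 = 840.7707 kcal.
Protein = 840.7707 ÷ 4 kcal/g = 210.1927 g.

210 g/day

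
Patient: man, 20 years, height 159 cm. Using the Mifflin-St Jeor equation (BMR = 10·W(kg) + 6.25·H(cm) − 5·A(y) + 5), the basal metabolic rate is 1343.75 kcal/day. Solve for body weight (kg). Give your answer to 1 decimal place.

44.5 kg

1343.75 = 10·W + 6.25(159) − 5(20) + 5
10·W = 1343.75 − 898.75 = 445, so W = 44.5 kg.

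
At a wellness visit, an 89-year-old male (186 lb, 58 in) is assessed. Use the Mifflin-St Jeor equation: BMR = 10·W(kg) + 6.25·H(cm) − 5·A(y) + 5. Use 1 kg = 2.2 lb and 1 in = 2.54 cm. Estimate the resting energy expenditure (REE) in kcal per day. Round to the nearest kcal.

1326 kcal per day

Convert to metric: weight = 186 ÷ 2.2 = 84.5455 kg; height = 58 × 2.54 = 147.32 cm.
Mifflin-St Jeor (male): BMR = 10(84.5455) + 6.25(147.32) − 5(89) + 5 = 845.4545 + 920.75 − 445 + 5 = 1326.2045 kcal/day.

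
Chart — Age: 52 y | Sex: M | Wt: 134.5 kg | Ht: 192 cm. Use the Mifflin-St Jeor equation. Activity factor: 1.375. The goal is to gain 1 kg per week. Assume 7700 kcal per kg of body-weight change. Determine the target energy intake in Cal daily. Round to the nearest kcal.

4249 Cal daily

Mifflin-St Jeor (male): BMR = 10(134.5) + 6.25(192) − 5(52) + 5 = 1345 + 1200 − 260 + 5 = 2290 kcal/day.
TEE = 2290 × 1.375 = 3148.75 kcal/day.
Required daily surplus = 1 × 7700 ÷ 7 = 1100 kcal/day.
Target intake = 3148.75 + 1100 = 4248.75 kcal/day.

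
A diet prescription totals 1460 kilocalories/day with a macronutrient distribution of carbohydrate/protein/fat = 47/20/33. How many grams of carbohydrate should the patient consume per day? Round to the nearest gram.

172 g/day

Carbohydrate energy = 47% × 1460 = 686.2 kcal.
At 4 kcal/g: 686.2 ÷ 4 = 171.55 g.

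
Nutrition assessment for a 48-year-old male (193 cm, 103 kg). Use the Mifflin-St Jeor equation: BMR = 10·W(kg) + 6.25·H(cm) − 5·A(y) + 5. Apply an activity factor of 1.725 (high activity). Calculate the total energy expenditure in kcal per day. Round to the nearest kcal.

3452 kcal per day

Mifflin-St Jeor (male): BMR = 10(103) + 6.25(193) − 5(48) + 5 = 1030 + 1206.25 − 240 + 5 = 2001.25 kcal/day.
TEE = BMR × activity factor = 2001.25 × 1.725 = 3452.1563 kcal/day.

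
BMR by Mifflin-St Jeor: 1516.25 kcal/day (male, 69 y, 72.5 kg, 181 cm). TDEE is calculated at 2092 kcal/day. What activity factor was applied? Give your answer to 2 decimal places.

1.38

Activity factor = TEE ÷ BMR = 2092 ÷ 1516.25 = 1.38.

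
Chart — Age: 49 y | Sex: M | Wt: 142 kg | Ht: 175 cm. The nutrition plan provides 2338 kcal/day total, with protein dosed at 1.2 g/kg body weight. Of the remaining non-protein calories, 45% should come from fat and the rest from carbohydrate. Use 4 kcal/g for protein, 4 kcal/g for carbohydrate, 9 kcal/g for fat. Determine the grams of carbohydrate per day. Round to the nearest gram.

Protein = 1.2 × 142 = 170.4 g → 170.4 × 4 = 681.6 kcal.
Non-protein calories = 2338 − 681.6 = 1656.4 kcal.
Fat: 45% × 1656.4 = 745.38 kcal; carbohydrate: 911.02 kcal.
Carbohydrate: 911.02 kcal ÷ 4 kcal/g = 227.755 g.

228 g/day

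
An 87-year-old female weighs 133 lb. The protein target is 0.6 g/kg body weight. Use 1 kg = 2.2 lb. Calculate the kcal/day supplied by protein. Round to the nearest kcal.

Weight in kg = 133 ÷ 2.2 = 60.4545 kg.
Protein = 0.6 g/kg × 60.4545 kg = 36.2727 g/day.
Protein energy = 36.2727 g × 4 kcal/g = 145.0909 kcal/day.

145 kcal/day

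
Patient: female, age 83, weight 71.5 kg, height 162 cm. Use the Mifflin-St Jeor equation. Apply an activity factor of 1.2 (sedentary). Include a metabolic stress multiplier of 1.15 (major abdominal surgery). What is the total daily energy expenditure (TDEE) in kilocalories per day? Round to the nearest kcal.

1589 kilocalories per day

Mifflin-St Jeor (female): BMR = 10(71.5) + 6.25(162) − 5(83) − 161 = 715 + 1012.5 − 415 − 161 = 1151.5 kcal/day.
TEE = BMR × activity factor = 1151.5 × 1.2 = 1381.8 kcal/day.
Apply stress factor: 1381.8 × 1.15 = 1589.07 kcal/day.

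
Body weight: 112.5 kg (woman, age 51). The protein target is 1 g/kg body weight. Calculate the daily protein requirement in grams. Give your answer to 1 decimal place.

Protein = 1 g/kg × 112.5 kg = 112.5 g/day.

112.5 g/day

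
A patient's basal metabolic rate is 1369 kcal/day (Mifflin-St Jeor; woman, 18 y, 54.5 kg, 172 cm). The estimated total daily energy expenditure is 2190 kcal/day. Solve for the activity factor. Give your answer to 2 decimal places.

Activity factor = TEE ÷ BMR = 2190 ÷ 1369 = 1.6.

1.60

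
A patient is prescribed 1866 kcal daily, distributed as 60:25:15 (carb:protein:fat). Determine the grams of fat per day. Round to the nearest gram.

Fat energy = 15% × 1866 = 279.9 kcal.
At 9 kcal/g: 279.9 ÷ 9 = 31.1 g.

31 g/day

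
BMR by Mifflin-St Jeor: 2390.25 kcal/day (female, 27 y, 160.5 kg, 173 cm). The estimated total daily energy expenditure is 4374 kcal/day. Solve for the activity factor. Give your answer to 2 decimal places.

Activity factor = TEE ÷ BMR = 4374 ÷ 2390.25 = 1.83.

1.83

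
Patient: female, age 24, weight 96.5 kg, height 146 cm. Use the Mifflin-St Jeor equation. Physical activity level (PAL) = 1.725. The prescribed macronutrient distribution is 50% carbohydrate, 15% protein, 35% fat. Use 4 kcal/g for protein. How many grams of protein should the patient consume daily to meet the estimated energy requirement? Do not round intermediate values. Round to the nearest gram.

103 g/day

Mifflin-St Jeor (female): BMR = 10(96.5) + 6.25(146) − 5(24) − 161 = 965 + 912.5 − 120 − 161 = 1596.5 kcal/day.
TEE = 1596.5 × 1.725 = 2753.9625 kcal/day.
Protein energy = 15% × 2753.9625 = 413.0944 kcal.
Protein = 413.0944 ÷ 4 kcal/g = 103.2736 g.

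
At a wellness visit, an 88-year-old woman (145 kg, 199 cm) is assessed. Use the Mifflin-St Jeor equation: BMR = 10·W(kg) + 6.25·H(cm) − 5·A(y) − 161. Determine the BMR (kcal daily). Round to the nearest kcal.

2093 kcal daily

Mifflin-St Jeor (female): BMR = 10(145) + 6.25(199) − 5(88) − 161 = 1450 + 1243.75 − 440 − 161 = 2092.75 kcal/day.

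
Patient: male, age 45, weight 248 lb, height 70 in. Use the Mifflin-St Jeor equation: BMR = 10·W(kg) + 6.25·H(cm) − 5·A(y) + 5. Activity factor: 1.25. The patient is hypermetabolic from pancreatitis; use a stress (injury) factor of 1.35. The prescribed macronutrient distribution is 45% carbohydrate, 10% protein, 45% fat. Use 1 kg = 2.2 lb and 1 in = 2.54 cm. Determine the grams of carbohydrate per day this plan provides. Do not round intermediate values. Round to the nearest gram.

Convert to metric: weight = 248 ÷ 2.2 = 112.7273 kg; height = 70 × 2.54 = 177.8 cm.
Mifflin-St Jeor (male): BMR = 10(112.7273) + 6.25(177.8) − 5(45) + 5 = 1127.2727 + 1111.25 − 225 + 5 = 2018.5227 kcal/day.
TEE = 2018.5227 × 1.25 = 2523.1534 kcal/day.
With stress factor 1.35: 2523.1534 × 1.35 = 3406.2571 kcal/day.
Carbohydrate energy = 45% × 3406.2571 = 1532.8157 kcal.
Carbohydrate = 1532.8157 ÷ 4 kcal/g = 383.2039 g.

383 g/day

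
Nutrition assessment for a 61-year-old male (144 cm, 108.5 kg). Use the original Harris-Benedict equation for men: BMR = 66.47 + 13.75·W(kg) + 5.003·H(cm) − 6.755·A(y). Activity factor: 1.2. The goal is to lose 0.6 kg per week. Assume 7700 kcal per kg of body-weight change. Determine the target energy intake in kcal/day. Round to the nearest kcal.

1580 kcal/day

Harris-Benedict: BMR = 66.47 + 13.75(108.5) + 5.003(144) − 6.755(61) = 1866.722 kcal/day.
TEE = 1866.722 × 1.2 = 2240.0664 kcal/day.
Required daily deficit = 0.6 × 7700 ÷ 7 = 660 kcal/day.
Target intake = 2240.0664 − 660 = 1580.0664 kcal/day.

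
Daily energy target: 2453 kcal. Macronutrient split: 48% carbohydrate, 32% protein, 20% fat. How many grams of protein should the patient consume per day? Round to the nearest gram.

Protein energy = 32% × 2453 = 784.96 kcal.
At 4 kcal/g: 784.96 ÷ 4 = 196.24 g.

196 g/day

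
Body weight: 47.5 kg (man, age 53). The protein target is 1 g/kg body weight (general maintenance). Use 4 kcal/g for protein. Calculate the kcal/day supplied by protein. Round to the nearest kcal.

Protein = 1 g/kg × 47.5 kg = 47.5 g/day.
Protein energy = 47.5 g × 4 kcal/g = 190 kcal/day.

190 kcal/day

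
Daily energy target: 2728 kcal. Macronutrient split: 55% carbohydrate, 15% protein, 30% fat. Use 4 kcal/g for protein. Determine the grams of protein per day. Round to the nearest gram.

102 g/day

Protein energy = 15% × 2728 = 409.2 kcal.
At 4 kcal/g: 409.2 ÷ 4 = 102.3 g.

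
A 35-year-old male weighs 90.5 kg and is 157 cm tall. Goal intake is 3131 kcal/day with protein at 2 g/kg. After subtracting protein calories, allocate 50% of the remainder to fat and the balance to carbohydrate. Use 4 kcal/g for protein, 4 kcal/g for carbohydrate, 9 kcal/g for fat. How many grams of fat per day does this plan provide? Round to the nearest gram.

Protein = 2 × 90.5 = 181 g → 181 × 4 = 724 kcal.
Non-protein calories = 3131 − 724 = 2407 kcal.
Fat: 50% × 2407 = 1203.5 kcal; carbohydrate: 1203.5 kcal.
Fat: 1203.5 kcal ÷ 9 kcal/g = 133.7222 g.

134 g/day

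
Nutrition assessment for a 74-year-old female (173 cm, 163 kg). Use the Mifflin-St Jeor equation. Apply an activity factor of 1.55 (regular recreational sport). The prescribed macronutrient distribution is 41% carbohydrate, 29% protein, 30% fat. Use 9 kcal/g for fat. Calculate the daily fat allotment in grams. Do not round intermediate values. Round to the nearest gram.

113 g/day

Mifflin-St Jeor (female): BMR = 10(163) + 6.25(173) − 5(74) − 161 = 1630 + 1081.25 − 370 − 161 = 2180.25 kcal/day.
TEE = 2180.25 × 1.55 = 3379.3875 kcal/day.
Fat energy = 30% × 3379.3875 = 1013.8163 kcal.
Fat = 1013.8163 ÷ 9 kcal/g = 112.6463 g.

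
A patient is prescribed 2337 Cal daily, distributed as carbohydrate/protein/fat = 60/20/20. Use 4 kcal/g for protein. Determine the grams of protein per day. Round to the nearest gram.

Protein energy = 20% × 2337 = 467.4 kcal.
At 4 kcal/g: 467.4 ÷ 4 = 116.85 g.

117 g/day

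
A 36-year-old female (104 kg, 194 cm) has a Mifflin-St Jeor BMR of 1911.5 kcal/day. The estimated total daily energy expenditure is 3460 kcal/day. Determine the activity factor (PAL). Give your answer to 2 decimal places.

1.81

Activity factor = TEE ÷ BMR = 3460 ÷ 1911.5 = 1.81.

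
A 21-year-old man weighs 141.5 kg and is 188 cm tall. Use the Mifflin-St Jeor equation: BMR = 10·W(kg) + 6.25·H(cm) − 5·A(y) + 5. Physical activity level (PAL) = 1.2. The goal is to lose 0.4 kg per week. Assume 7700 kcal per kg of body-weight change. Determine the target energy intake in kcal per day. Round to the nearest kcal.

Mifflin-St Jeor (male): BMR = 10(141.5) + 6.25(188) − 5(21) + 5 = 1415 + 1175 − 105 + 5 = 2490 kcal/day.
TEE = 2490 × 1.2 = 2988 kcal/day.
Required daily deficit = 0.4 × 7700 ÷ 7 = 440 kcal/day.
Target intake = 2988 − 440 = 2548 kcal/day.

2548 kcal per day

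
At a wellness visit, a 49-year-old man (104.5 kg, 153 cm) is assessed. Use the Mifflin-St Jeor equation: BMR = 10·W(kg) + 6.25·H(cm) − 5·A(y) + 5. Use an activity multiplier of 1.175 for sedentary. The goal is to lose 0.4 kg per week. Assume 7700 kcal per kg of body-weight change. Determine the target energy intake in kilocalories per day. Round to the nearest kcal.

1629 kilocalories per day

Mifflin-St Jeor (male): BMR = 10(104.5) + 6.25(153) − 5(49) + 5 = 1045 + 956.25 − 245 + 5 = 1761.25 kcal/day.
TEE = 1761.25 × 1.175 = 2069.4688 kcal/day.
Required daily deficit = 0.4 × 7700 ÷ 7 = 440 kcal/day.
Target intake = 2069.4688 − 440 = 1629.4688 kcal/day.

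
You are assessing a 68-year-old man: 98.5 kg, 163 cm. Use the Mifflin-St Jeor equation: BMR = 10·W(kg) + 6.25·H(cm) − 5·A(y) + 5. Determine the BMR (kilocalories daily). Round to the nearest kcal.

1669 kilocalories daily

Mifflin-St Jeor (male): BMR = 10(98.5) + 6.25(163) − 5(68) + 5 = 985 + 1018.75 − 340 + 5 = 1668.75 kcal/day.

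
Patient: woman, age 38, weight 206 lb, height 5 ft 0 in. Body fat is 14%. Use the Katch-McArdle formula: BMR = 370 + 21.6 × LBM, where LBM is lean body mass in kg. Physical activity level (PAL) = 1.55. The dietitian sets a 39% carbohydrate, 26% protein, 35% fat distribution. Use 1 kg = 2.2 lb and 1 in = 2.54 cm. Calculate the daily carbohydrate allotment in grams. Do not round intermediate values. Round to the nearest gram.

Convert to metric: weight = 206 ÷ 2.2 = 93.6364 kg; height = (5×12 + 0) × 2.54 = 60 × 2.54 = 152.4 cm.
LBM = 93.6364 × (1 − 0.14) = 80.5273 kg. Katch-McArdle: BMR = 370 + 21.6 × 80.5273 = 2109.3891 kcal/day.
TEE = 2109.3891 × 1.55 = 3269.5531 kcal/day.
Carbohydrate energy = 39% × 3269.5531 = 1275.1257 kcal.
Carbohydrate = 1275.1257 ÷ 4 kcal/g = 318.7814 g.

319 g/day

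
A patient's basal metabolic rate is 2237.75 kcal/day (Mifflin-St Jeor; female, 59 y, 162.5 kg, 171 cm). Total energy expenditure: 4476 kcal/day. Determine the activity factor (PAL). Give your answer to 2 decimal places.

Activity factor = TEE ÷ BMR = 4476 ÷ 2237.75 = 2.

2.00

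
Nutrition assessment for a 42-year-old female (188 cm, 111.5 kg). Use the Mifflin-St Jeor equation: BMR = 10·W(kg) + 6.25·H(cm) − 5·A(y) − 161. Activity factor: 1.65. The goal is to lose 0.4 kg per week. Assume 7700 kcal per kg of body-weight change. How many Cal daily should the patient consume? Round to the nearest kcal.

2726 Cal daily

Mifflin-St Jeor (female): BMR = 10(111.5) + 6.25(188) − 5(42) − 161 = 1115 + 1175 − 210 − 161 = 1919 kcal/day.
TEE = 1919 × 1.65 = 3166.35 kcal/day.
Required daily deficit = 0.4 × 7700 ÷ 7 = 440 kcal/day.
Target intake = 3166.35 − 440 = 2726.35 kcal/day.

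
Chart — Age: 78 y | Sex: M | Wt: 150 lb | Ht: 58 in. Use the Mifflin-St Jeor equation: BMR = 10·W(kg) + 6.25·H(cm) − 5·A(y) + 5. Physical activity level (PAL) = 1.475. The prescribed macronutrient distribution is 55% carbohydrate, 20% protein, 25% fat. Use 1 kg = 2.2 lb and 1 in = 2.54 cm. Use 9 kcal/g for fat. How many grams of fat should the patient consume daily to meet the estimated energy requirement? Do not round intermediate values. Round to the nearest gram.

50 g/day

Convert to metric: weight = 150 ÷ 2.2 = 68.1818 kg; height = 58 × 2.54 = 147.32 cm.
Mifflin-St Jeor (male): BMR = 10(68.1818) + 6.25(147.32) − 5(78) + 5 = 681.8182 + 920.75 − 390 + 5 = 1217.5682 kcal/day.
TEE = 1217.5682 × 1.475 = 1795.9131 kcal/day.
Fat energy = 25% × 1795.9131 = 448.9783 kcal.
Fat = 448.9783 ÷ 9 kcal/g = 49.8865 g.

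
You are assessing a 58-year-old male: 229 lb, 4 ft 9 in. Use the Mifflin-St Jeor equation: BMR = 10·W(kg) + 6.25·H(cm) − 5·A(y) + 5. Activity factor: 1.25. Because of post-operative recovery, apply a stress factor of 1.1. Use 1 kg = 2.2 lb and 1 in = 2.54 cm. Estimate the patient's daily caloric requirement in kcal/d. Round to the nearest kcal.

2284 kcal/d

Convert to metric: weight = 229 ÷ 2.2 = 104.0909 kg; height = (4×12 + 9) × 2.54 = 57 × 2.54 = 144.78 cm.
Mifflin-St Jeor (male): BMR = 10(104.0909) + 6.25(144.78) − 5(58) + 5 = 1040.9091 + 904.875 − 290 + 5 = 1660.7841 kcal/day.
TEE = BMR × activity factor = 1660.7841 × 1.25 = 2075.9801 kcal/day.
Apply stress factor: 2075.9801 × 1.1 = 2283.5781 kcal/day.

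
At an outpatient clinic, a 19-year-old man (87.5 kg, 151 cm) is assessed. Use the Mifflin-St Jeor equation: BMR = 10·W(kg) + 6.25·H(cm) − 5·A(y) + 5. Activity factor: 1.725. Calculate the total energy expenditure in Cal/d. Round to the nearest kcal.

Mifflin-St Jeor (male): BMR = 10(87.5) + 6.25(151) − 5(19) + 5 = 875 + 943.75 − 95 + 5 = 1728.75 kcal/day.
TEE = BMR × activity factor = 1728.75 × 1.725 = 2982.0938 kcal/day.

2982 Cal/d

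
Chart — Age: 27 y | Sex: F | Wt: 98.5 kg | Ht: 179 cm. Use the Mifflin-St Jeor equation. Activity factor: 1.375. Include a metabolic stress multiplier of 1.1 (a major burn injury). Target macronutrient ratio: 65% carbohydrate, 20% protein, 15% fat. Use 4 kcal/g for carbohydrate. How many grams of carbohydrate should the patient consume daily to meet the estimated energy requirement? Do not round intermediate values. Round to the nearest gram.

Mifflin-St Jeor (female): BMR = 10(98.5) + 6.25(179) − 5(27) − 161 = 985 + 1118.75 − 135 − 161 = 1807.75 kcal/day.
TEE = 1807.75 × 1.375 = 2485.6563 kcal/day.
With stress factor 1.1: 2485.6563 × 1.1 = 2734.2219 kcal/day.
Carbohydrate energy = 65% × 2734.2219 = 1777.2442 kcal.
Carbohydrate = 1777.2442 ÷ 4 kcal/g = 444.3111 g.

444 g/day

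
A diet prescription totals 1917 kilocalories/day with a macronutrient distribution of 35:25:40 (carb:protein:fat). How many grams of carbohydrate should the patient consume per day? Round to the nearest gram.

168 g/day

Carbohydrate energy = 35% × 1917 = 670.95 kcal.
At 4 kcal/g: 670.95 ÷ 4 = 167.7375 g.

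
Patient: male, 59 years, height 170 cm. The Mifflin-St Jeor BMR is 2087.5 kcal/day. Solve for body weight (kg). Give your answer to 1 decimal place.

2087.5 = 10·W + 6.25(170) − 5(59) + 5
10·W = 2087.5 − 772.5 = 1315, so W = 131.5 kg.

131.5 kg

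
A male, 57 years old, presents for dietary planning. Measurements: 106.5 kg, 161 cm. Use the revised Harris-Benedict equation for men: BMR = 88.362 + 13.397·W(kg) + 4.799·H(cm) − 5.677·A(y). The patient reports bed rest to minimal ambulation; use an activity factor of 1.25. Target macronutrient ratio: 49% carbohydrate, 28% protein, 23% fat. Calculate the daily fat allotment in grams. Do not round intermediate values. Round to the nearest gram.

Harris-Benedict: BMR = 88.362 + 13.397(106.5) + 4.799(161) − 5.677(57) = 1964.1925 kcal/day.
TEE = 1964.1925 × 1.25 = 2455.2406 kcal/day.
Fat energy = 23% × 2455.2406 = 564.7053 kcal.
Fat = 564.7053 ÷ 9 kcal/g = 62.745 g.

63 g/day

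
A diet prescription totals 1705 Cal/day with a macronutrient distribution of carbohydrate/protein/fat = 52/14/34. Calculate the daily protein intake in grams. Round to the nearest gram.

Protein energy = 14% × 1705 = 238.7 kcal.
At 4 kcal/g: 238.7 ÷ 4 = 59.675 g.

60 g/day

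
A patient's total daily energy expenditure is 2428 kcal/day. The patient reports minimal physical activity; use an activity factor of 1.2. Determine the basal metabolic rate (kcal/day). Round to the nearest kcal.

2023 kcal/day

BMR = TEE ÷ activity factor = 2428 ÷ 1.2 = 2023.3333 kcal/day.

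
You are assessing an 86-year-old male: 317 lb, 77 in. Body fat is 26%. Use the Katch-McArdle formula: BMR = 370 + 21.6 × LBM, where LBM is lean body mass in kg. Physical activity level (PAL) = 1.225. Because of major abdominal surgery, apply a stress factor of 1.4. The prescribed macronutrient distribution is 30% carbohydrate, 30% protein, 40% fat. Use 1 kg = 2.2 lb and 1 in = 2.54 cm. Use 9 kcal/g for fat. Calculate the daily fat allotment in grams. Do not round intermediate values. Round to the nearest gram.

204 g/day

Convert to metric: weight = 317 ÷ 2.2 = 144.0909 kg; height = 77 × 2.54 = 195.58 cm.
LBM = 144.0909 × (1 − 0.26) = 106.6273 kg. Katch-McArdle: BMR = 370 + 21.6 × 106.6273 = 2673.1491 kcal/day.
TEE = 2673.1491 × 1.225 = 3274.6076 kcal/day.
With stress factor 1.4: 3274.6076 × 1.4 = 4584.4507 kcal/day.
Fat energy = 40% × 4584.4507 = 1833.7803 kcal.
Fat = 1833.7803 ÷ 9 kcal/g = 203.7534 g.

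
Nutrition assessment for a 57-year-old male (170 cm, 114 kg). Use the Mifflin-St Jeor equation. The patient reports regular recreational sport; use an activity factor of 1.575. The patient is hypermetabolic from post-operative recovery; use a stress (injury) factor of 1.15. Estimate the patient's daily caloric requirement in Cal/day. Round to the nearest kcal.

Mifflin-St Jeor (male): BMR = 10(114) + 6.25(170) − 5(57) + 5 = 1140 + 1062.5 − 285 + 5 = 1922.5 kcal/day.
TEE = BMR × activity factor = 1922.5 × 1.575 = 3027.9375 kcal/day.
Apply stress factor: 3027.9375 × 1.15 = 3482.1281 kcal/day.

3482 Cal/day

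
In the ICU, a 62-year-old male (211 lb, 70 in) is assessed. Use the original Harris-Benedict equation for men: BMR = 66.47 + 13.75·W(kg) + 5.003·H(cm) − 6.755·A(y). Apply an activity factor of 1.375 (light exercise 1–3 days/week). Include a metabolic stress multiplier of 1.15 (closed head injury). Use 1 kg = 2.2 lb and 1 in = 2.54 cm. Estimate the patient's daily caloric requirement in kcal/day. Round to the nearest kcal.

2935 kcal/day

Convert to metric: weight = 211 ÷ 2.2 = 95.9091 kg; height = 70 × 2.54 = 177.8 cm.
Harris-Benedict: BMR = 66.47 + 13.75(95.9091) + 5.003(177.8) − 6.755(62) = 1855.9434 kcal/day.
TEE = BMR × activity factor = 1855.9434 × 1.375 = 2551.9222 kcal/day.
Apply stress factor: 2551.9222 × 1.15 = 2934.7105 kcal/day.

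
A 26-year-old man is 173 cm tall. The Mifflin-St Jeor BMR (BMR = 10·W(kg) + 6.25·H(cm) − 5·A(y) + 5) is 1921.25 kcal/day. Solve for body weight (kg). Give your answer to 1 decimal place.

1921.25 = 10·W + 6.25(173) − 5(26) + 5
10·W = 1921.25 − 956.25 = 965, so W = 96.5 kg.

96.5 kg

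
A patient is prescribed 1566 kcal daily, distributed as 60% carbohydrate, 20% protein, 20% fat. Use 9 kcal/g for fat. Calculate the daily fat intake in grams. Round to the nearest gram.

Fat energy = 20% × 1566 = 313.2 kcal.
At 9 kcal/g: 313.2 ÷ 9 = 34.8 g.

35 g/day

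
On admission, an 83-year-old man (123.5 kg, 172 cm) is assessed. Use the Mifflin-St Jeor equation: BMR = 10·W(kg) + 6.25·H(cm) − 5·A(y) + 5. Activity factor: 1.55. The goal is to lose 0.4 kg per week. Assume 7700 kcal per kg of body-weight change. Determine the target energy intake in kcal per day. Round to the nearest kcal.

2505 kcal per day

Mifflin-St Jeor (male): BMR = 10(123.5) + 6.25(172) − 5(83) + 5 = 1235 + 1075 − 415 + 5 = 1900 kcal/day.
TEE = 1900 × 1.55 = 2945 kcal/day.
Required daily deficit = 0.4 × 7700 ÷ 7 = 440 kcal/day.
Target intake = 2945 − 440 = 2505 kcal/day.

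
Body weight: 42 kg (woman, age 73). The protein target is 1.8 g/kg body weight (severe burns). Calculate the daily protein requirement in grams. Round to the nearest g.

76 g/day

Protein = 1.8 g/kg × 42 kg = 75.6 g/day.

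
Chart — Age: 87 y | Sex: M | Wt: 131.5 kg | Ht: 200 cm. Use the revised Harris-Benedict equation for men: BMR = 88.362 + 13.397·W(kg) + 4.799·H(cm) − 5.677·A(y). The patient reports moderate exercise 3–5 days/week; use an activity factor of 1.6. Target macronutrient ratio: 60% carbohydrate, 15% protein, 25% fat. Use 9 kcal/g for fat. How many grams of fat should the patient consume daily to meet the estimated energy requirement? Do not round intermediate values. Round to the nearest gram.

103 g/day

Harris-Benedict: BMR = 88.362 + 13.397(131.5) + 4.799(200) − 5.677(87) = 2315.9685 kcal/day.
TEE = 2315.9685 × 1.6 = 3705.5496 kcal/day.
Fat energy = 25% × 3705.5496 = 926.3874 kcal.
Fat = 926.3874 ÷ 9 kcal/g = 102.9319 g.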